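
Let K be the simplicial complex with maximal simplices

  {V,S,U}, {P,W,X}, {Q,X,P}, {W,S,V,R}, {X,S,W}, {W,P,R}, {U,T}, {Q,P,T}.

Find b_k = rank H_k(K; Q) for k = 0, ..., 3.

Fix the vertex order P < Q < R < S < T < U < V < W < X and write every simplex with vertices in increasing order. Then dim K = 3 and the simplices of K are:

  0-simplices (9): P, Q, R, S, T, U, V, W, X
  1-simplices (18): PQ, PR, PT, PW, PX, QT, QX, RS, RV, RW, SU, SV, SW, SX, TU, UV, VW, WX
  2-simplices (10): PQT, PQX, PRW, PWX, RSV, RSW, RVW, SUV, SVW, SWX
  3-simplices (1): RSVW

giving chain groups C_0 ≅ Z^9, C_1 ≅ Z^18, C_2 ≅ Z^10, C_3 ≅ Z^1.

∂_1: C_1 → C_0 is given by ∂[p,q] = [q] − [p]. For instance
  ∂SV = V − S.
As a 9×18 matrix over Z this has rank 8, with invariant factors (1,1,1,1,1,1,1,1).

∂_2: C_2 → C_1 acts by ∂[p,q,r] = [q,r] − [p,r] + [p,q]. For instance
  ∂PQT = QT − PT + PQ,
  ∂RSV = SV − RV + RS.
This gives a 18×10 integer matrix of rank 9; reducing to Smith normal form yields diagonal entries (1,1,1,1,1,1,1,1,1).

The boundary map ∂_3: C_3 → C_2 sends each 3-simplex σ to the alternating sum Σ_i (−1)^i (σ with its i-th vertex removed). For instance
  ∂RSVW = SVW − RVW + RSW − RSV.
The 10×1 boundary matrix has rank 1 and Smith normal form diag(1).

From H_k ≅ ker(∂_k) / im(∂_{k+1}) we obtain:

  H_0: rank C_0 − rank ∂_1 = 9 − 8 = 1, and the invariant factors of ∂_1 are all 1, so H_0 ≅ Z.
  H_1: rank ker ∂_1 − rank ∂_2 = (18 − 8) − 9 = 1, and the invariant factors of ∂_2 are all 1, so H_1 ≅ Z.
  H_2: rank ker ∂_2 − rank ∂_3 = (10 − 9) − 1 = 0, and the invariant factors of ∂_3 are all 1, so H_2 ≅ 0.
  H_3: rank ker ∂_3 − rank ∂_4 = (1 − 1) − 0 = 0, and there is no ∂_4, so H_3 ≅ 0.

As a check, the Euler characteristic is 9 − 18 + 10 − 1 = 0, which agrees with 1 − 1 + 0 − 0 = 0.

Hence the Betti numbers are b_0 = 1, b_1 = 1, b_2 = 0, b_3 = 0.

b_0 = 1, b_1 = 1, b_2 = 0, b_3 = 0.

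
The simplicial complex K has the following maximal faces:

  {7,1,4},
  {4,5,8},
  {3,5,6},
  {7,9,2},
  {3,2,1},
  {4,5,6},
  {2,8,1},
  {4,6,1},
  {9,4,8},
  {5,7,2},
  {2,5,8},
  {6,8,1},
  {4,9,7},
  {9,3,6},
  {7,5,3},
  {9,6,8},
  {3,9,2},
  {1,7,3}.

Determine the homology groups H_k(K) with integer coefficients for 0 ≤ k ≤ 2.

Take the total order 1 < 2 < 3 < 4 < 5 < 6 < 7 < 8 < 9 on the vertex set. Then K (dimension 2) consists of the simplices:

  0-simplices (9): [1], [2], [3], [4], [5], [6], [7], [8], [9]
  1-simplices (27): (27 of them)
  2-simplices (18): [1,2,3], [1,2,8], [1,3,7], [1,4,6], [1,4,7], [1,6,8], [2,3,9], [2,5,7], [2,5,8], [2,7,9], [3,5,6], [3,5,7], [3,6,9], [4,5,6], [4,5,8], [4,7,9], [4,8,9], [6,8,9]

so the chain groups are C_0 ≅ Z^9, C_1 ≅ Z^27, C_2 ≅ Z^18.

∂_1: C_1 → C_0 sends each edge [p,q] (with p < q) to q − p.
The resulting 9×27 matrix has rank 8, and its Smith normal form has invariant factors (1,1,1,1,1,1,1,1).

∂_2: C_2 → C_1 acts by ∂[p,q,r] = [q,r] − [p,r] + [p,q]. For instance
  ∂[4,7,9] = [7,9] − [4,9] + [4,7],
  ∂[1,3,7] = [3,7] − [1,7] + [1,3].
As a 27×18 matrix over Z this has rank 18, with invariant factors (1,1,1,1,1,1,1,1,1,1,1,1,1,1,1,1,1,2).

Reading off H_k = ker ∂_k / im ∂_{k+1}:

  H_0: rank C_0 − rank ∂_1 = 9 − 8 = 1, and the invariant factors of ∂_1 are all 1, so H_0 ≅ Z.
  H_1: rank ker ∂_1 − rank ∂_2 = (27 − 8) − 18 = 1, and ∂_2 has invariant factor 2 > 1, so H_1 ≅ Z ⊕ Z/2.
  H_2: rank ker ∂_2 − rank ∂_3 = (18 − 18) − 0 = 0, and there is no ∂_3, so H_2 ≅ 0.

H_0 = Z,  H_1 = Z ⊕ Z/2,  H_2 = 0.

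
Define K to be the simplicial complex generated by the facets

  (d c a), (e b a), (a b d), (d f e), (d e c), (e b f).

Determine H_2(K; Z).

K has 6 vertices, 12 edges, 6 triangles.
rank ∂_2 = 6, rank ∂_3 = 0 ⇒ b_2 = 6 − 6 − 0 = 0. So H_2 ≅ 0.

H_2 ≅ 0.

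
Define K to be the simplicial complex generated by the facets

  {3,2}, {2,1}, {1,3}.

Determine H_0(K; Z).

H_0 ≅ Z.

We work with the vertex ordering 1 < 2 < 3. The simplices of K, each written with vertices in increasing order, are:

  0-simplices (3): [1], [2], [3]
  1-simplices (3): [1,2], [1,3], [2,3]

so the chain groups are C_0 ≅ Z^3, C_1 ≅ Z^3.

∂_1: C_1 → C_0 sends each edge [p,q] (with p < q) to q − p.
The resulting 3×3 matrix has rank 2, and its Smith normal form has invariant factors (1,1).

From H_k ≅ ker(∂_k) / im(∂_{k+1}) we obtain:

  H_0: rank C_0 − rank ∂_1 = 3 − 2 = 1, and the invariant factors of ∂_1 are all 1, so H_0 = Z.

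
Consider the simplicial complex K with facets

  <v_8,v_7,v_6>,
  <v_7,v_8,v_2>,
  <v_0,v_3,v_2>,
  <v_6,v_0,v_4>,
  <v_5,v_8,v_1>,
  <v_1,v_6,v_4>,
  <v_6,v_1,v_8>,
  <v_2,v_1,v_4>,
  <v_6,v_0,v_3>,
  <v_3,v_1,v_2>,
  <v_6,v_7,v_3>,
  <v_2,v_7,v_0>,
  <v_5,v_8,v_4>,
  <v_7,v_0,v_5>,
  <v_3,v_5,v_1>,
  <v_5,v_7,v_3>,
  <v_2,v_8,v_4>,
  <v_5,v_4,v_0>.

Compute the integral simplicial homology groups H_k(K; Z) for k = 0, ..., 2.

H_0 ≅ Z,  H_1 ≅ Z ⊕ Z/2,  H_2 = 0.

K has 9 vertices, 27 edges, 18 triangles.
rank ∂_0 = 0, rank ∂_1 = 8 ⇒ b_0 = 9 − 0 − 8 = 1; all invariant factors of ∂_1 are 1 so no torsion. So H_0 ≅ Z.
rank ∂_1 = 8, rank ∂_2 = 18 ⇒ b_1 = 27 − 8 − 18 = 1; ∂_2 has invariant factor(s) [2] giving torsion. So H_1 ≅ Z ⊕ Z/2.
rank ∂_2 = 18, rank ∂_3 = 0 ⇒ b_2 = 18 − 18 − 0 = 0. So H_2 ≅ 0.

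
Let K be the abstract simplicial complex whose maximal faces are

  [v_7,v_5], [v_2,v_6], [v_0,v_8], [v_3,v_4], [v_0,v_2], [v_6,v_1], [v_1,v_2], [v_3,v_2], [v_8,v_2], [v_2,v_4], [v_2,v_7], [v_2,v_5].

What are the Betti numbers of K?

b_0 = 1, b_1 = 4.

K has 9 vertices, 12 edges.
rank ∂_0 = 0, rank ∂_1 = 8 ⇒ b_0 = 9 − 0 − 8 = 1; all invariant factors of ∂_1 are 1 so no torsion. So H_0 = Z.
rank ∂_1 = 8, rank ∂_2 = 0 ⇒ b_1 = 12 − 8 − 0 = 4. So H_1 = Z^4.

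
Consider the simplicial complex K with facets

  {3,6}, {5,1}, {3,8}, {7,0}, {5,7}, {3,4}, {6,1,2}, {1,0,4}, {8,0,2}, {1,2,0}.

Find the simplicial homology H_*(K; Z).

Fix the vertex order 0 < 1 < 2 < 3 < 4 < 5 < 6 < 7 < 8 and write every simplex with vertices in increasing order. Then dim K = 2 and the simplices of K are:

  0-simplices (9): [0], [1], [2], [3], [4], [5], [6], [7], [8]
  1-simplices (15): [0,1], [0,2], [0,4], [0,7], [0,8], [1,2], [1,4], [1,5], [1,6], [2,6], [2,8], [3,4], [3,6], [3,8], [5,7]
  2-simplices (4): [0,1,2], [0,1,4], [0,2,8], [1,2,6]

giving chain groups C_0 ≅ Z^9, C_1 ≅ Z^15, C_2 ≅ Z^4.

∂_1: C_1 → C_0 maps an edge to its endpoints' difference, ∂[p,q] = q − p. For instance
  ∂[3,8] = [8] − [3].
The resulting 9×15 matrix has rank 8, and its Smith normal form has invariant factors (1,1,1,1,1,1,1,1).

∂_2: C_2 → C_1 sends each 2-simplex [p,q,r] to [q,r] − [p,r] + [p,q]. For instance
  ∂[0,1,2] = [1,2] − [0,2] + [0,1],
  ∂[0,1,4] = [1,4] − [0,4] + [0,1].
This gives a 15×4 integer matrix of rank 4; reducing to Smith normal form yields diagonal entries (1,1,1,1).

From H_k ≅ ker(∂_k) / im(∂_{k+1}) we obtain:

  H_0: rank C_0 − rank ∂_1 = 9 − 8 = 1, and the invariant factors of ∂_1 are all 1, so H_0 = Z.
  H_1: rank ker ∂_1 − rank ∂_2 = (15 − 8) − 4 = 3, and the invariant factors of ∂_2 are all 1, so H_1 = Z^3.
  H_2: rank ker ∂_2 − rank ∂_3 = (4 − 4) − 0 = 0, and there is no ∂_3, so H_2 = 0.

As a check, the Euler characteristic is 9 − 15 + 4 = -2, which agrees with 1 − 3 + 0 = -2.

H_0 = Z,  H_1 = Z^3,  H_2 = 0.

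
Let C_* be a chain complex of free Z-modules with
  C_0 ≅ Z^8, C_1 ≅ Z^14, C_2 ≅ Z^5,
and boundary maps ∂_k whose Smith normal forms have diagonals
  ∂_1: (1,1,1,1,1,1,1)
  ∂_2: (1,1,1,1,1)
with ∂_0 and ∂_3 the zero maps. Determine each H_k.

H_0 ≅ Z,  H_1 ≅ Z^2,  H_2 = 0.

H_0: b_0 = 8 − 0 − 7 = 1; torsion from ∂_1 factors > 1: none. So H_0 ≅ Z.
H_1: b_1 = 14 − 7 − 5 = 2; torsion from ∂_2 factors > 1: none. So H_1 ≅ Z^2.
H_2: b_2 = 5 − 5 − 0 = 0; torsion from ∂_3 factors > 1: none. So H_2 ≅ 0.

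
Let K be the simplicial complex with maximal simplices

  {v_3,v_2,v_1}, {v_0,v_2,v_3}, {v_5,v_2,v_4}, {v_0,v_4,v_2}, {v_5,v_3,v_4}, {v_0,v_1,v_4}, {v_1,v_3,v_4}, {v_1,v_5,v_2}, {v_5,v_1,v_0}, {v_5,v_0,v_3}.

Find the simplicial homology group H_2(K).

Fix the vertex order v_0 < v_1 < v_2 < v_3 < v_4 < v_5 and write every simplex with vertices in increasing order. Then dim K = 2 and the simplices of K are:

  0-simplices (6): [v_0], [v_1], [v_2], [v_3], [v_4], [v_5]
  1-simplices (15): (15 of them)
  2-simplices (10): [v_0,v_1,v_4], [v_0,v_1,v_5], [v_0,v_2,v_3], [v_0,v_2,v_4], [v_0,v_3,v_5], [v_1,v_2,v_3], [v_1,v_2,v_5], [v_1,v_3,v_4], [v_2,v_4,v_5], [v_3,v_4,v_5]

Hence C_0 ≅ Z^6, C_1 ≅ Z^15, C_2 ≅ Z^10.

The boundary map ∂_1: C_1 → C_0 maps an edge to its endpoints' difference, ∂[p,q] = q − p. For instance
  ∂[v_3,v_4] = [v_4] − [v_3].
The resulting 6×15 matrix has rank 5, and its Smith normal form has invariant factors (1,1,1,1,1).

Boundary ∂_2: C_2 → C_1 acts by ∂[p,q,r] = [q,r] − [p,r] + [p,q]. For instance
  ∂[v_1,v_3,v_4] = [v_3,v_4] − [v_1,v_4] + [v_1,v_3],
  ∂[v_0,v_2,v_3] = [v_2,v_3] − [v_0,v_3] + [v_0,v_2].
The 15×10 boundary matrix has rank 10 and Smith normal form diag(1,1,1,1,1,1,1,1,1,2).

Computing H_k = (kernel of ∂_k) / (image of ∂_{k+1}):

  H_2: rank ker ∂_2 − rank ∂_3 = (10 − 10) − 0 = 0, and there is no ∂_3, so H_2 ≅ 0.

H_2 = 0.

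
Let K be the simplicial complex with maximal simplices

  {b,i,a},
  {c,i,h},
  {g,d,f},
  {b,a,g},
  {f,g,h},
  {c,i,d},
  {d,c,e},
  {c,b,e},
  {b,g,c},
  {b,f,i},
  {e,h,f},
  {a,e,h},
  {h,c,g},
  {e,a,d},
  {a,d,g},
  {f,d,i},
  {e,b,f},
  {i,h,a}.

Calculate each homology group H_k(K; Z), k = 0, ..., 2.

H_0 = Z,  H_1 = Z^2,  H_2 = Z.

Order the vertices as a < b < c < d < e < f < g < h < i. Listing each simplex with vertices in this order, K has dimension 2 with simplices:

  0-simplices (9): a, b, c, d, e, f, g, h, i
  1-simplices (27): ab, ad, ae, ag, ah, ai, bc, be, bf, bg, bi, cd, ce, cg, ch, ci, de, df, dg, di, ef, eh, fg, fh, fi, gh, hi
  2-simplices (18): abg, abi, ade, adg, aeh, ahi, bce, bcg, bef, bfi, cde, cdi, cgh, chi, dfg, dfi, efh, fgh

so the chain groups are C_0 ≅ Z^9, C_1 ≅ Z^27, C_2 ≅ Z^18.

The boundary map ∂_1: C_1 → C_0 is given by ∂[p,q] = [q] − [p]. For instance
  ∂fh = h − f.
As a 9×27 matrix over Z this has rank 8, with invariant factors (1,1,1,1,1,1,1,1).

Boundary ∂_2: C_2 → C_1 acts by ∂[p,q,r] = [q,r] − [p,r] + [p,q]. For instance
  ∂aeh = eh − ah + ae,
  ∂dfg = fg − dg + df.
This gives a 27×18 integer matrix of rank 17; reducing to Smith normal form yields diagonal entries (1,1,1,1,1,1,1,1,1,1,1,1,1,1,1,1,1).

Computing H_k = (kernel of ∂_k) / (image of ∂_{k+1}):

  H_0: rank C_0 − rank ∂_1 = 9 − 8 = 1, and the invariant factors of ∂_1 are all 1, so H_0 = Z.
  H_1: rank ker ∂_1 − rank ∂_2 = (27 − 8) − 17 = 2, and the invariant factors of ∂_2 are all 1, so H_1 = Z^2.
  H_2: rank ker ∂_2 − rank ∂_3 = (18 − 17) − 0 = 1, and there is no ∂_3, so H_2 = Z.

(K is a triangulation of the torus T^2.)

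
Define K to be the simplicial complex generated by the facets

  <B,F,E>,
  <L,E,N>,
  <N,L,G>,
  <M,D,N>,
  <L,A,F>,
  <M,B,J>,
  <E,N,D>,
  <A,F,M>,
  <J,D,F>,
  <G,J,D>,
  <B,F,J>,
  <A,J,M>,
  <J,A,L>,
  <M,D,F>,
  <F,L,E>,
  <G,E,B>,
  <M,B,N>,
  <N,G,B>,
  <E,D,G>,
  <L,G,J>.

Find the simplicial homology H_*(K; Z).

Fix the vertex order A < B < D < E < F < G < J < L < M < N and write every simplex with vertices in increasing order. Then dim K = 2 and the simplices of K are:

  0-simplices (10): A, B, D, E, F, G, J, L, M, N
  1-simplices (30): AF, AJ, AL, AM, BE, BF, BG, BJ, BM, BN, DE, DF, DG, DJ, DM, DN, EF, EG, EL, EN, FJ, FL, FM, GJ, GL, GN, JL, JM, LN, MN
  2-simplices (20): AFL, AFM, AJL, AJM, BEF, BEG, BFJ, BGN, BJM, BMN, DEG, DEN, DFJ, DFM, DGJ, DMN, EFL, ELN, GJL, GLN

so the chain groups are C_0 ≅ Z^10, C_1 ≅ Z^30, C_2 ≅ Z^20.

∂_1: C_1 → C_0 maps an edge to its endpoints' difference, ∂[p,q] = q − p.
This gives a 10×30 integer matrix of rank 9; reducing to Smith normal form yields diagonal entries (1,1,1,1,1,1,1,1,1).

∂_2: C_2 → C_1 sends each 2-simplex [p,q,r] to [q,r] − [p,r] + [p,q]. For instance
  ∂GJL = JL − GL + GJ,
  ∂ELN = LN − EN + EL.
This gives a 30×20 integer matrix of rank 20; reducing to Smith normal form yields diagonal entries (1,1,1,1,1,1,1,1,1,1,1,1,1,1,1,1,1,1,1,2).

From H_k ≅ ker(∂_k) / im(∂_{k+1}) we obtain:

  H_0: rank C_0 − rank ∂_1 = 10 − 9 = 1, and the invariant factors of ∂_1 are all 1, so H_0 = Z.
  H_1: rank ker ∂_1 − rank ∂_2 = (30 − 9) − 20 = 1, and ∂_2 has invariant factor 2 > 1, so H_1 = Z ⊕ Z_2.
  H_2: rank ker ∂_2 − rank ∂_3 = (20 − 20) − 0 = 0, and there is no ∂_3, so H_2 = 0.

H_0 = Z,  H_1 = Z ⊕ Z_2,  H_2 = 0.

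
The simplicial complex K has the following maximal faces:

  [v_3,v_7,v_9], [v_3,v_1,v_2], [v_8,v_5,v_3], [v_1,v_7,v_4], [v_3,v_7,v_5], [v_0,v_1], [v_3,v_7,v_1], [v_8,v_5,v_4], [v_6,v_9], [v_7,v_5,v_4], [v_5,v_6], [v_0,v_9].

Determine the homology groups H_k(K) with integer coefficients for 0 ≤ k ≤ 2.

Fix the vertex order v_0 < v_1 < v_2 < v_3 < v_4 < v_5 < v_6 < v_7 < v_8 < v_9 and write every simplex with vertices in increasing order. Then dim K = 2 and the simplices of K are:

  0-simplices (10): [v_0], [v_1], [v_2], [v_3], [v_4], [v_5], [v_6], [v_7], [v_8], [v_9]
  1-simplices (19): (19 of them)
  2-simplices (8): [v_1,v_2,v_3], [v_1,v_3,v_7], [v_1,v_4,v_7], [v_3,v_5,v_7], [v_3,v_5,v_8], [v_3,v_7,v_9], [v_4,v_5,v_7], [v_4,v_5,v_8]

Hence C_0 ≅ Z^10, C_1 ≅ Z^19, C_2 ≅ Z^8.

Boundary ∂_1: C_1 → C_0 is given by ∂[p,q] = [q] − [p]. For instance
  ∂[v_1,v_7] = [v_7] − [v_1].
The resulting 10×19 matrix has rank 9, and its Smith normal form has invariant factors (1,1,1,1,1,1,1,1,1).

∂_2: C_2 → C_1 acts by ∂[p,q,r] = [q,r] − [p,r] + [p,q]. For instance
  ∂[v_4,v_5,v_7] = [v_5,v_7] − [v_4,v_7] + [v_4,v_5],
  ∂[v_1,v_3,v_7] = [v_3,v_7] − [v_1,v_7] + [v_1,v_3].
The 19×8 boundary matrix has rank 8 and Smith normal form diag(1,1,1,1,1,1,1,1).

From H_k ≅ ker(∂_k) / im(∂_{k+1}) we obtain:

  H_0: rank C_0 − rank ∂_1 = 10 − 9 = 1, and the invariant factors of ∂_1 are all 1, so H_0 ≅ Z.
  H_1: rank ker ∂_1 − rank ∂_2 = (19 − 9) − 8 = 2, and the invariant factors of ∂_2 are all 1, so H_1 ≅ Z^2.
  H_2: rank ker ∂_2 − rank ∂_3 = (8 − 8) − 0 = 0, and there is no ∂_3, so H_2 ≅ 0.

As a check, the Euler characteristic is 10 − 19 + 8 = -1, which agrees with 1 − 2 + 0 = -1.

H_0 ≅ Z,  H_1 ≅ Z^2,  H_2 = 0.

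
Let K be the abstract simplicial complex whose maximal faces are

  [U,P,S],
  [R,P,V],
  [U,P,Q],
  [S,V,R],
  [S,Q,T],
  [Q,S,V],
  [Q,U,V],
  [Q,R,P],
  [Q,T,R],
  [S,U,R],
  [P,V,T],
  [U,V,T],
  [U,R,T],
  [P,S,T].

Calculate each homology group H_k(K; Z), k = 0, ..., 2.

H_0 ≅ Z,  H_1 ≅ Z^2,  H_2 ≅ Z.

We work with the vertex ordering P < Q < R < S < T < U < V. The simplices of K, each written with vertices in increasing order, are:

  0-simplices (7): P, Q, R, S, T, U, V
  1-simplices (21): PQ, PR, PS, PT, PU, PV, QR, QS, QT, QU, QV, RS, RT, RU, RV, ST, SU, SV, TU, TV, UV
  2-simplices (14): PQR, PQU, PRV, PST, PSU, PTV, QRT, QST, QSV, QUV, RSU, RSV, RTU, TUV

so the chain groups are C_0 ≅ Z^7, C_1 ≅ Z^21, C_2 ≅ Z^14.

∂_1: C_1 → C_0 sends each edge [p,q] (with p < q) to q − p.
The resulting 7×21 matrix has rank 6, and its Smith normal form has invariant factors (1,1,1,1,1,1).

Boundary ∂_2: C_2 → C_1 sends each 2-simplex [p,q,r] to [q,r] − [p,r] + [p,q]. For instance
  ∂PQU = QU − PU + PQ,
  ∂RTU = TU − RU + RT.
The resulting 21×14 matrix has rank 13, and its Smith normal form has invariant factors (1,1,1,1,1,1,1,1,1,1,1,1,1).

From H_k ≅ ker(∂_k) / im(∂_{k+1}) we obtain:

  H_0: rank C_0 − rank ∂_1 = 7 − 6 = 1, and the invariant factors of ∂_1 are all 1, so H_0 ≅ Z.
  H_1: rank ker ∂_1 − rank ∂_2 = (21 − 6) − 13 = 2, and the invariant factors of ∂_2 are all 1, so H_1 ≅ Z^2.
  H_2: rank ker ∂_2 − rank ∂_3 = (14 − 13) − 0 = 1, and there is no ∂_3, so H_2 ≅ Z.

(K is a triangulation of the torus T^2.)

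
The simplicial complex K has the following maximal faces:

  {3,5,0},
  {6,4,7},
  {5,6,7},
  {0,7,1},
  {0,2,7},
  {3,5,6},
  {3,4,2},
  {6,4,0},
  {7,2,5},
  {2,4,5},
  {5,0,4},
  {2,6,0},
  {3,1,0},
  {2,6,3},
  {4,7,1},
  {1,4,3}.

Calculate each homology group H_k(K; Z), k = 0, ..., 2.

We work with the vertex ordering 0 < 1 < 2 < 3 < 4 < 5 < 6 < 7. The simplices of K, each written with vertices in increasing order, are:

  0-simplices (8): [0], [1], [2], [3], [4], [5], [6], [7]
  1-simplices (24): (24 of them)
  2-simplices (16): [0,1,3], [0,1,7], [0,2,6], [0,2,7], [0,3,5], [0,4,5], [0,4,6], [1,3,4], [1,4,7], [2,3,4], [2,3,6], [2,4,5], [2,5,7], [3,5,6], [4,6,7], [5,6,7]

so the chain groups are C_0 ≅ Z^8, C_1 ≅ Z^24, C_2 ≅ Z^16.

The boundary map ∂_1: C_1 → C_0 maps an edge to its endpoints' difference, ∂[p,q] = q − p. For instance
  ∂[5,6] = [6] − [5].
This gives a 8×24 integer matrix of rank 7; reducing to Smith normal form yields diagonal entries (1,1,1,1,1,1,1).

The boundary map ∂_2: C_2 → C_1 maps a triangle to the signed sum of its edges. For instance
  ∂[0,3,5] = [3,5] − [0,5] + [0,3],
  ∂[5,6,7] = [6,7] − [5,7] + [5,6].
The 24×16 boundary matrix has rank 15 and Smith normal form diag(1,1,1,1,1,1,1,1,1,1,1,1,1,1,1).

From H_k ≅ ker(∂_k) / im(∂_{k+1}) we obtain:

  H_0: rank C_0 − rank ∂_1 = 8 − 7 = 1, and the invariant factors of ∂_1 are all 1, so H_0 ≅ Z.
  H_1: rank ker ∂_1 − rank ∂_2 = (24 − 7) − 15 = 2, and the invariant factors of ∂_2 are all 1, so H_1 ≅ Z^2.
  H_2: rank ker ∂_2 − rank ∂_3 = (16 − 15) − 0 = 1, and there is no ∂_3, so H_2 ≅ Z.

H_0 ≅ Z,  H_1 ≅ Z^2,  H_2 ≅ Z.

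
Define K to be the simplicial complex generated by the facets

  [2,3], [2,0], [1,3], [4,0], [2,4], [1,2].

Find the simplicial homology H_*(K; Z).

H_0 ≅ Z,  H_1 ≅ Z^2.

Order the vertices as 0 < 1 < 2 < 3 < 4. Listing each simplex with vertices in this order, K has dimension 1 with simplices:

  0-simplices (5): [0], [1], [2], [3], [4]
  1-simplices (6): [0,2], [0,4], [1,2], [1,3], [2,3], [2,4]

so the chain groups are C_0 ≅ Z^5, C_1 ≅ Z^6.

∂_1: C_1 → C_0 maps an edge to its endpoints' difference, ∂[p,q] = q − p.
This gives a 5×6 integer matrix of rank 4; reducing to Smith normal form yields diagonal entries (1,1,1,1).

Reading off H_k = ker ∂_k / im ∂_{k+1}:

  H_0: rank C_0 − rank ∂_1 = 5 − 4 = 1, and the invariant factors of ∂_1 are all 1, so H_0 ≅ Z.
  H_1: rank ker ∂_1 − rank ∂_2 = (6 − 4) − 0 = 2, and there is no ∂_2, so H_1 ≅ Z^2.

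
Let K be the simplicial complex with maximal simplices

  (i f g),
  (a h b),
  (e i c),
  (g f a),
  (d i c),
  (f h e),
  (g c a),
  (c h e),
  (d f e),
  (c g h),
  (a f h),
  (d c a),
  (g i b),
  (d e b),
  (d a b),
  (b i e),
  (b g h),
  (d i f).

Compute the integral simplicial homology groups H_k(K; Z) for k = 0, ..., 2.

Fix the vertex order a < b < c < d < e < f < g < h < i and write every simplex with vertices in increasing order. Then dim K = 2 and the simplices of K are:

  0-simplices (9): a, b, c, d, e, f, g, h, i
  1-simplices (27): ab, ac, ad, af, ag, ah, bd, be, bg, bh, bi, cd, ce, cg, ch, ci, de, df, di, ef, eh, ei, fg, fh, fi, gh, gi
  2-simplices (18): abd, abh, acd, acg, afg, afh, bde, bei, bgh, bgi, cdi, ceh, cei, cgh, def, dfi, efh, fgi

giving chain groups C_0 ≅ Z^9, C_1 ≅ Z^27, C_2 ≅ Z^18.

∂_1: C_1 → C_0 is given by ∂[p,q] = [q] − [p]. For instance
  ∂ci = i − c.
As a 9×27 matrix over Z this has rank 8, with invariant factors (1,1,1,1,1,1,1,1).

Boundary ∂_2: C_2 → C_1 sends each 2-simplex [p,q,r] to [q,r] − [p,r] + [p,q]. For instance
  ∂def = ef − df + de,
  ∂bei = ei − bi + be.
The 27×18 boundary matrix has rank 18 and Smith normal form diag(1,1,1,1,1,1,1,1,1,1,1,1,1,1,1,1,1,2).

Computing H_k = (kernel of ∂_k) / (image of ∂_{k+1}):

  H_0: rank C_0 − rank ∂_1 = 9 − 8 = 1, and the invariant factors of ∂_1 are all 1, so H_0 ≅ Z.
  H_1: rank ker ∂_1 − rank ∂_2 = (27 − 8) − 18 = 1, and ∂_2 has invariant factor 2 > 1, so H_1 ≅ Z × Z/2.
  H_2: rank ker ∂_2 − rank ∂_3 = (18 − 18) − 0 = 0, and there is no ∂_3, so H_2 ≅ 0.

H_0 ≅ Z,  H_1 ≅ Z × Z/2,  H_2 = 0.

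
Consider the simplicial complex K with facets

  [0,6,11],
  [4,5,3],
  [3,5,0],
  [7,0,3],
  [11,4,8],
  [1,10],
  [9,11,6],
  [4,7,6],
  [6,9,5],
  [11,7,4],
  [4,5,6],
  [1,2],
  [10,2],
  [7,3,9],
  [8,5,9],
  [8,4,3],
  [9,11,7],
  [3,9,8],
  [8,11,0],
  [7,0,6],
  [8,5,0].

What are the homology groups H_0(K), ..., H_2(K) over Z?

H_0 = Z^2,  H_1 = Z^2 ⊕ Z/2Z,  H_2 = 0.

Order the vertices as 0 < 1 < 2 < 3 < 4 < 5 < 6 < 7 < 8 < 9 < 10 < 11. Listing each simplex with vertices in this order, K has dimension 2 with simplices:

  0-simplices (12): [0], [1], [2], [3], [4], [5], [6], [7], [8], [9], [10], [11]
  1-simplices (30): (30 of them)
  2-simplices (18): (18 of them)

so the chain groups are C_0 ≅ Z^12, C_1 ≅ Z^30, C_2 ≅ Z^18.

∂_1: C_1 → C_0 is given by ∂[p,q] = [q] − [p]. For instance
  ∂[6,9] = [9] − [6].
This gives a 12×30 integer matrix of rank 10; reducing to Smith normal form yields diagonal entries (1,1,1,1,1,1,1,1,1,1).

Boundary ∂_2: C_2 → C_1 acts by ∂[p,q,r] = [q,r] − [p,r] + [p,q]. For instance
  ∂[0,8,11] = [8,11] − [0,11] + [0,8],
  ∂[0,6,11] = [6,11] − [0,11] + [0,6].
This gives a 30×18 integer matrix of rank 18; reducing to Smith normal form yields diagonal entries (1,1,1,1,1,1,1,1,1,1,1,1,1,1,1,1,1,2).

Now H_k = ker ∂_k / im ∂_{k+1}, so:

  H_0: rank C_0 − rank ∂_1 = 12 − 10 = 2, and the invariant factors of ∂_1 are all 1, so H_0 ≅ Z^2.
  H_1: rank ker ∂_1 − rank ∂_2 = (30 − 10) − 18 = 2, and ∂_2 has invariant factor 2 > 1, so H_1 ≅ Z^2 ⊕ Z/2Z.
  H_2: rank ker ∂_2 − rank ∂_3 = (18 − 18) − 0 = 0, and there is no ∂_3, so H_2 ≅ 0.

(K is a triangulation of the disjoint union of the Klein bottle and the circle S^1.)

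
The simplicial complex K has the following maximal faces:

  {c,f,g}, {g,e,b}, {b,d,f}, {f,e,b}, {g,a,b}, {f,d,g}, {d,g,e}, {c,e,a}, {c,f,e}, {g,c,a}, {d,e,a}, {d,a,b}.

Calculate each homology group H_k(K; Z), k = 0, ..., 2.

K has 7 vertices, 18 edges, 12 triangles.
rank ∂_0 = 0, rank ∂_1 = 6 ⇒ b_0 = 7 − 0 − 6 = 1; all invariant factors of ∂_1 are 1 so no torsion. So H_0 ≅ Z.
rank ∂_1 = 6, rank ∂_2 = 12 ⇒ b_1 = 18 − 6 − 12 = 0; ∂_2 has invariant factor(s) [2] giving torsion. So H_1 ≅ Z/2.
rank ∂_2 = 12, rank ∂_3 = 0 ⇒ b_2 = 12 − 12 − 0 = 0. So H_2 ≅ 0.

H_0 = Z,  H_1 = Z/2,  H_2 = 0.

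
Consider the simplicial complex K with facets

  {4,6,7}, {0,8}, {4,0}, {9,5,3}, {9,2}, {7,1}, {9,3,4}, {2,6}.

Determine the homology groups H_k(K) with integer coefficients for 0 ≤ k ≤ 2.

Fix the vertex order 0 < 1 < 2 < 3 < 4 < 5 < 6 < 7 < 8 < 9 and write every simplex with vertices in increasing order. Then dim K = 2 and the simplices of K are:

  0-simplices (10): [0], [1], [2], [3], [4], [5], [6], [7], [8], [9]
  1-simplices (13): [0,4], [0,8], [1,7], [2,6], [2,9], [3,4], [3,5], [3,9], [4,6], [4,7], [4,9], [5,9], [6,7]
  2-simplices (3): [3,4,9], [3,5,9], [4,6,7]

Hence C_0 ≅ Z^10, C_1 ≅ Z^13, C_2 ≅ Z^3.

Boundary ∂_1: C_1 → C_0 sends each edge [p,q] (with p < q) to q − p.
As a 10×13 matrix over Z this has rank 9, with invariant factors (1,1,1,1,1,1,1,1,1).

The boundary map ∂_2: C_2 → C_1 maps a triangle to the signed sum of its edges. For instance
  ∂[3,4,9] = [4,9] − [3,9] + [3,4],
  ∂[3,5,9] = [5,9] − [3,9] + [3,5].
The 13×3 boundary matrix has rank 3 and Smith normal form diag(1,1,1).

From H_k ≅ ker(∂_k) / im(∂_{k+1}) we obtain:

  H_0: rank C_0 − rank ∂_1 = 10 − 9 = 1, and the invariant factors of ∂_1 are all 1, so H_0 = Z.
  H_1: rank ker ∂_1 − rank ∂_2 = (13 − 9) − 3 = 1, and the invariant factors of ∂_2 are all 1, so H_1 = Z.
  H_2: rank ker ∂_2 − rank ∂_3 = (3 − 3) − 0 = 0, and there is no ∂_3, so H_2 = 0.

H_0 = Z,  H_1 = Z,  H_2 = 0.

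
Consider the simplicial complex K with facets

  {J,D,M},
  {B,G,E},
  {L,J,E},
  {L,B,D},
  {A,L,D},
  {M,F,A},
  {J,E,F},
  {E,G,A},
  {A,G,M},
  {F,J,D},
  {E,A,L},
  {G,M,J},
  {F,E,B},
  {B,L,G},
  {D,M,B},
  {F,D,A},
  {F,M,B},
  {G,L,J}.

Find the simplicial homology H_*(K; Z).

H_0 = Z,  H_1 = Z ⊕ Z/2,  H_2 = 0.

Fix the vertex order A < B < D < E < F < G < J < L < M and write every simplex with vertices in increasing order. Then dim K = 2 and the simplices of K are:

  0-simplices (9): A, B, D, E, F, G, J, L, M
  1-simplices (27): AD, AE, AF, AG, AL, AM, BD, BE, BF, BG, BL, BM, DF, DJ, DL, DM, EF, EG, EJ, EL, FJ, FM, GJ, GL, GM, JL, JM
  2-simplices (18): ADF, ADL, AEG, AEL, AFM, AGM, BDL, BDM, BEF, BEG, BFM, BGL, DFJ, DJM, EFJ, EJL, GJL, GJM

so the chain groups are C_0 ≅ Z^9, C_1 ≅ Z^27, C_2 ≅ Z^18.

The boundary map ∂_1: C_1 → C_0 maps an edge to its endpoints' difference, ∂[p,q] = q − p.
As a 9×27 matrix over Z this has rank 8, with invariant factors (1,1,1,1,1,1,1,1).

The boundary map ∂_2: C_2 → C_1 acts by ∂[p,q,r] = [q,r] − [p,r] + [p,q]. For instance
  ∂AEG = EG − AG + AE,
  ∂AGM = GM − AM + AG.
The resulting 27×18 matrix has rank 18, and its Smith normal form has invariant factors (1,1,1,1,1,1,1,1,1,1,1,1,1,1,1,1,1,2).

Computing H_k = (kernel of ∂_k) / (image of ∂_{k+1}):

  H_0: rank C_0 − rank ∂_1 = 9 − 8 = 1, and the invariant factors of ∂_1 are all 1, so H_0 ≅ Z.
  H_1: rank ker ∂_1 − rank ∂_2 = (27 − 8) − 18 = 1, and ∂_2 has invariant factor 2 > 1, so H_1 ≅ Z ⊕ Z/2.
  H_2: rank ker ∂_2 − rank ∂_3 = (18 − 18) − 0 = 0, and there is no ∂_3, so H_2 ≅ 0.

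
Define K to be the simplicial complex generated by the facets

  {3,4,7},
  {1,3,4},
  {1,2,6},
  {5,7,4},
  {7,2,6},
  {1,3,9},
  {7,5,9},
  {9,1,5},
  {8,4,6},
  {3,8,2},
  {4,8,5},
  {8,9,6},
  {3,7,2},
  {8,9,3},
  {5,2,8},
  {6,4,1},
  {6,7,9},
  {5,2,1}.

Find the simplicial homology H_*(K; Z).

Take the total order 1 < 2 < 3 < 4 < 5 < 6 < 7 < 8 < 9 on the vertex set. Then K (dimension 2) consists of the simplices:

  0-simplices (9): [1], [2], [3], [4], [5], [6], [7], [8], [9]
  1-simplices (27): (27 of them)
  2-simplices (18): [1,2,5], [1,2,6], [1,3,4], [1,3,9], [1,4,6], [1,5,9], [2,3,7], [2,3,8], [2,5,8], [2,6,7], [3,4,7], [3,8,9], [4,5,7], [4,5,8], [4,6,8], [5,7,9], [6,7,9], [6,8,9]

giving chain groups C_0 ≅ Z^9, C_1 ≅ Z^27, C_2 ≅ Z^18.

Boundary ∂_1: C_1 → C_0 maps an edge to its endpoints' difference, ∂[p,q] = q − p.
As a 9×27 matrix over Z this has rank 8, with invariant factors (1,1,1,1,1,1,1,1).

The boundary map ∂_2: C_2 → C_1 maps a triangle to the signed sum of its edges. For instance
  ∂[1,5,9] = [5,9] − [1,9] + [1,5],
  ∂[3,4,7] = [4,7] − [3,7] + [3,4].
The resulting 27×18 matrix has rank 17, and its Smith normal form has invariant factors (1,1,1,1,1,1,1,1,1,1,1,1,1,1,1,1,1).

Computing H_k = (kernel of ∂_k) / (image of ∂_{k+1}):

  H_0: rank C_0 − rank ∂_1 = 9 − 8 = 1, and the invariant factors of ∂_1 are all 1, so H_0 = Z.
  H_1: rank ker ∂_1 − rank ∂_2 = (27 − 8) − 17 = 2, and the invariant factors of ∂_2 are all 1, so H_1 = Z^2.
  H_2: rank ker ∂_2 − rank ∂_3 = (18 − 17) − 0 = 1, and there is no ∂_3, so H_2 = Z.

(K is a triangulation of the torus T^2.)

H_0 = Z,  H_1 = Z^2,  H_2 = Z.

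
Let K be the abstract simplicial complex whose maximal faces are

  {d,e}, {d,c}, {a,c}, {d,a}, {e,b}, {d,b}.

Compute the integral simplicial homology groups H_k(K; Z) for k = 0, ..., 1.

H_0 ≅ Z,  H_1 ≅ Z^2.

Take the total order a < b < c < d < e on the vertex set. Then K (dimension 1) consists of the simplices:

  0-simplices (5): a, b, c, d, e
  1-simplices (6): ac, ad, bd, be, cd, de

giving chain groups C_0 ≅ Z^5, C_1 ≅ Z^6.

The boundary map ∂_1: C_1 → C_0 is given by ∂[p,q] = [q] − [p].
As a 5×6 matrix over Z this has rank 4, with invariant factors (1,1,1,1).

Now H_k = ker ∂_k / im ∂_{k+1}, so:

  H_0: rank C_0 − rank ∂_1 = 5 − 4 = 1, and the invariant factors of ∂_1 are all 1, so H_0 = Z.
  H_1: rank ker ∂_1 − rank ∂_2 = (6 − 4) − 0 = 2, and there is no ∂_2, so H_1 = Z^2.

As a check, the Euler characteristic is 5 − 6 = -1, which agrees with 1 − 2 = -1.
(K is a triangulation of a wedge of 2 circles.)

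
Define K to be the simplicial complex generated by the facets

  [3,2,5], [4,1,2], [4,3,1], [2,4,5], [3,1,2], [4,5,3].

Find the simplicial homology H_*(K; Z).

H_0 = Z,  H_1 = 0,  H_2 = Z.

We work with the vertex ordering 1 < 2 < 3 < 4 < 5. The simplices of K, each written with vertices in increasing order, are:

  0-simplices (5): [1], [2], [3], [4], [5]
  1-simplices (9): [1,2], [1,3], [1,4], [2,3], [2,4], [2,5], [3,4], [3,5], [4,5]
  2-simplices (6): [1,2,3], [1,2,4], [1,3,4], [2,3,5], [2,4,5], [3,4,5]

giving chain groups C_0 ≅ Z^5, C_1 ≅ Z^9, C_2 ≅ Z^6.

The boundary map ∂_1: C_1 → C_0 sends each edge [p,q] (with p < q) to q − p.
The 5×9 boundary matrix has rank 4 and Smith normal form diag(1,1,1,1).

∂_2: C_2 → C_1 sends each 2-simplex [p,q,r] to [q,r] − [p,r] + [p,q]. For instance
  ∂[1,3,4] = [3,4] − [1,4] + [1,3],
  ∂[3,4,5] = [4,5] − [3,5] + [3,4].
This gives a 9×6 integer matrix of rank 5; reducing to Smith normal form yields diagonal entries (1,1,1,1,1).

Now H_k = ker ∂_k / im ∂_{k+1}, so:

  H_0: rank C_0 − rank ∂_1 = 5 − 4 = 1, and the invariant factors of ∂_1 are all 1, so H_0 ≅ Z.
  H_1: rank ker ∂_1 − rank ∂_2 = (9 − 4) − 5 = 0, and the invariant factors of ∂_2 are all 1, so H_1 ≅ 0.
  H_2: rank ker ∂_2 − rank ∂_3 = (6 − 5) − 0 = 1, and there is no ∂_3, so H_2 ≅ Z.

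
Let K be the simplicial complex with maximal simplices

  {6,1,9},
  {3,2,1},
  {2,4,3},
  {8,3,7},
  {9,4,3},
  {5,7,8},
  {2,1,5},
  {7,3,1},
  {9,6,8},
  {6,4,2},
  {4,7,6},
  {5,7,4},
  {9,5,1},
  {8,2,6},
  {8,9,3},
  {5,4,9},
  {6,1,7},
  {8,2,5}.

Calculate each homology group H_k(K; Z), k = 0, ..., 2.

H_0 = Z,  H_1 = Z^2,  H_2 = Z.

Order the vertices as 1 < 2 < 3 < 4 < 5 < 6 < 7 < 8 < 9. Listing each simplex with vertices in this order, K has dimension 2 with simplices:

  0-simplices (9): [1], [2], [3], [4], [5], [6], [7], [8], [9]
  1-simplices (27): (27 of them)
  2-simplices (18): [1,2,3], [1,2,5], [1,3,7], [1,5,9], [1,6,7], [1,6,9], [2,3,4], [2,4,6], [2,5,8], [2,6,8], [3,4,9], [3,7,8], [3,8,9], [4,5,7], [4,5,9], [4,6,7], [5,7,8], [6,8,9]

so the chain groups are C_0 ≅ Z^9, C_1 ≅ Z^27, C_2 ≅ Z^18.

∂_1: C_1 → C_0 is given by ∂[p,q] = [q] − [p].
As a 9×27 matrix over Z this has rank 8, with invariant factors (1,1,1,1,1,1,1,1).

Boundary ∂_2: C_2 → C_1 maps a triangle to the signed sum of its edges. For instance
  ∂[3,7,8] = [7,8] − [3,8] + [3,7],
  ∂[2,4,6] = [4,6] − [2,6] + [2,4].
This gives a 27×18 integer matrix of rank 17; reducing to Smith normal form yields diagonal entries (1,1,1,1,1,1,1,1,1,1,1,1,1,1,1,1,1).

Now H_k = ker ∂_k / im ∂_{k+1}, so:

  H_0: rank C_0 − rank ∂_1 = 9 − 8 = 1, and the invariant factors of ∂_1 are all 1, so H_0 ≅ Z.
  H_1: rank ker ∂_1 − rank ∂_2 = (27 − 8) − 17 = 2, and the invariant factors of ∂_2 are all 1, so H_1 ≅ Z^2.
  H_2: rank ker ∂_2 − rank ∂_3 = (18 − 17) − 0 = 1, and there is no ∂_3, so H_2 ≅ Z.

As a check, the Euler characteristic is 9 − 27 + 18 = 0, which agrees with 1 − 2 + 1 = 0.
(K is a triangulation of the torus T^2.)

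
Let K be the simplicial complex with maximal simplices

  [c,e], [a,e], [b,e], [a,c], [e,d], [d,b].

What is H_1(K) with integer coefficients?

H_1 = Z^2.

K has 5 vertices, 6 edges.
rank ∂_1 = 4, rank ∂_2 = 0 ⇒ b_1 = 6 − 4 − 0 = 2. So H_1 = Z^2.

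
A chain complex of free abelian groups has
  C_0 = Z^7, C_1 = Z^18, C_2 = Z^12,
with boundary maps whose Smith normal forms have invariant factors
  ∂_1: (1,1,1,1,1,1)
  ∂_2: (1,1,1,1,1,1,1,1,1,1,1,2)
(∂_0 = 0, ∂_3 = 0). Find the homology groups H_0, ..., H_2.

H_0: b_0 = 7 − 0 − 6 = 1; torsion from ∂_1 factors > 1: none. So H_0 = Z.
H_1: b_1 = 18 − 6 − 12 = 0; torsion from ∂_2 factors > 1: [2]. So H_1 = Z_2.
H_2: b_2 = 12 − 12 − 0 = 0; torsion from ∂_3 factors > 1: none. So H_2 = 0.

H_0 = Z,  H_1 = Z_2,  H_2 = 0.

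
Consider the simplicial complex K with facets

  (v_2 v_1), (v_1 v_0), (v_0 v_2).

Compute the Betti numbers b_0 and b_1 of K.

b_0 = 1, b_1 = 1.

We work with the vertex ordering v_0 < v_1 < v_2. The simplices of K, each written with vertices in increasing order, are:

  0-simplices (3): [v_0], [v_1], [v_2]
  1-simplices (3): [v_0,v_1], [v_0,v_2], [v_1,v_2]

so the chain groups are C_0 ≅ Z^3, C_1 ≅ Z^3.

Boundary ∂_1: C_1 → C_0 is given by ∂[p,q] = [q] − [p]. For instance
  ∂[v_1,v_2] = [v_2] − [v_1].
The 3×3 boundary matrix has rank 2 and Smith normal form diag(1,1).

Now H_k = ker ∂_k / im ∂_{k+1}, so:

  H_0: rank C_0 − rank ∂_1 = 3 − 2 = 1, and the invariant factors of ∂_1 are all 1, so H_0 = Z.
  H_1: rank ker ∂_1 − rank ∂_2 = (3 − 2) − 0 = 1, and there is no ∂_2, so H_1 = Z.

Hence the Betti numbers are b_0 = 1, b_1 = 1.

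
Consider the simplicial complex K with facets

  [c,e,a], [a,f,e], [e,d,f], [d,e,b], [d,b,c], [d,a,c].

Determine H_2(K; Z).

H_2 ≅ 0.

We work with the vertex ordering a < b < c < d < e < f. The simplices of K, each written with vertices in increasing order, are:

  0-simplices (6): a, b, c, d, e, f
  1-simplices (12): ac, ad, ae, af, bc, bd, be, cd, ce, de, df, ef
  2-simplices (6): acd, ace, aef, bcd, bde, def

so the chain groups are C_0 ≅ Z^6, C_1 ≅ Z^12, C_2 ≅ Z^6.

The boundary map ∂_1: C_1 → C_0 sends each edge [p,q] (with p < q) to q − p.
As a 6×12 matrix over Z this has rank 5, with invariant factors (1,1,1,1,1).

Boundary ∂_2: C_2 → C_1 acts by ∂[p,q,r] = [q,r] − [p,r] + [p,q]. For instance
  ∂aef = ef − af + ae,
  ∂acd = cd − ad + ac.
This gives a 12×6 integer matrix of rank 6; reducing to Smith normal form yields diagonal entries (1,1,1,1,1,1).

From H_k ≅ ker(∂_k) / im(∂_{k+1}) we obtain:

  H_2: rank ker ∂_2 − rank ∂_3 = (6 − 6) − 0 = 0, and there is no ∂_3, so H_2 ≅ 0.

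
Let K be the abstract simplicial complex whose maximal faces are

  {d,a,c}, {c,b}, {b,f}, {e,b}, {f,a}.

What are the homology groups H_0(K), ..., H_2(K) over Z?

H_0 ≅ Z,  H_1 ≅ Z,  H_2 = 0.

Order the vertices as a < b < c < d < e < f. Listing each simplex with vertices in this order, K has dimension 2 with simplices:

  0-simplices (6): a, b, c, d, e, f
  1-simplices (7): ac, ad, af, bc, be, bf, cd
  2-simplices (1): acd

Hence C_0 ≅ Z^6, C_1 ≅ Z^7, C_2 ≅ Z^1.

Boundary ∂_1: C_1 → C_0 sends each edge [p,q] (with p < q) to q − p.
As a 6×7 matrix over Z this has rank 5, with invariant factors (1,1,1,1,1).

Boundary ∂_2: C_2 → C_1 maps a triangle to the signed sum of its edges. For instance
  ∂acd = cd − ad + ac.
This gives a 7×1 integer matrix of rank 1; reducing to Smith normal form yields diagonal entries (1).

Computing H_k = (kernel of ∂_k) / (image of ∂_{k+1}):

  H_0: rank C_0 − rank ∂_1 = 6 − 5 = 1, and the invariant factors of ∂_1 are all 1, so H_0 ≅ Z.
  H_1: rank ker ∂_1 − rank ∂_2 = (7 − 5) − 1 = 1, and the invariant factors of ∂_2 are all 1, so H_1 ≅ Z.
  H_2: rank ker ∂_2 − rank ∂_3 = (1 − 1) − 0 = 0, and there is no ∂_3, so H_2 ≅ 0.

As a check, the Euler characteristic is 6 − 7 + 1 = 0, which agrees with 1 − 1 + 0 = 0.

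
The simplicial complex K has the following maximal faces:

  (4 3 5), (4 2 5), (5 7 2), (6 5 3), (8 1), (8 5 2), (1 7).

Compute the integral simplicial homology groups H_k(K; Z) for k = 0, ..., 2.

Fix the vertex order 1 < 2 < 3 < 4 < 5 < 6 < 7 < 8 and write every simplex with vertices in increasing order. Then dim K = 2 and the simplices of K are:

  0-simplices (8): [1], [2], [3], [4], [5], [6], [7], [8]
  1-simplices (13): [1,7], [1,8], [2,4], [2,5], [2,7], [2,8], [3,4], [3,5], [3,6], [4,5], [5,6], [5,7], [5,8]
  2-simplices (5): [2,4,5], [2,5,7], [2,5,8], [3,4,5], [3,5,6]

giving chain groups C_0 ≅ Z^8, C_1 ≅ Z^13, C_2 ≅ Z^5.

∂_1: C_1 → C_0 sends each edge [p,q] (with p < q) to q − p. For instance
  ∂[2,8] = [8] − [2].
As a 8×13 matrix over Z this has rank 7, with invariant factors (1,1,1,1,1,1,1).

∂_2: C_2 → C_1 maps a triangle to the signed sum of its edges. For instance
  ∂[2,5,7] = [5,7] − [2,7] + [2,5],
  ∂[3,5,6] = [5,6] − [3,6] + [3,5].
The 13×5 boundary matrix has rank 5 and Smith normal form diag(1,1,1,1,1).

Computing H_k = (kernel of ∂_k) / (image of ∂_{k+1}):

  H_0: rank C_0 − rank ∂_1 = 8 − 7 = 1, and the invariant factors of ∂_1 are all 1, so H_0 ≅ Z.
  H_1: rank ker ∂_1 − rank ∂_2 = (13 − 7) − 5 = 1, and the invariant factors of ∂_2 are all 1, so H_1 ≅ Z.
  H_2: rank ker ∂_2 − rank ∂_3 = (5 − 5) − 0 = 0, and there is no ∂_3, so H_2 ≅ 0.

H_0 = Z,  H_1 = Z,  H_2 = 0.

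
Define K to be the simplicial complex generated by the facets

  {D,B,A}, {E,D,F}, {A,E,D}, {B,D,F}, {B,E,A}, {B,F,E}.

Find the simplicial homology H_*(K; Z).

Fix the vertex order A < B < D < E < F and write every simplex with vertices in increasing order. Then dim K = 2 and the simplices of K are:

  0-simplices (5): A, B, D, E, F
  1-simplices (9): AB, AD, AE, BD, BE, BF, DE, DF, EF
  2-simplices (6): ABD, ABE, ADE, BDF, BEF, DEF

giving chain groups C_0 ≅ Z^5, C_1 ≅ Z^9, C_2 ≅ Z^6.

∂_1: C_1 → C_0 is given by ∂[p,q] = [q] − [p].
As a 5×9 matrix over Z this has rank 4, with invariant factors (1,1,1,1).

The boundary map ∂_2: C_2 → C_1 sends each 2-simplex [p,q,r] to [q,r] − [p,r] + [p,q]. For instance
  ∂BEF = EF − BF + BE,
  ∂ABE = BE − AE + AB.
The resulting 9×6 matrix has rank 5, and its Smith normal form has invariant factors (1,1,1,1,1).

Reading off H_k = ker ∂_k / im ∂_{k+1}:

  H_0: rank C_0 − rank ∂_1 = 5 − 4 = 1, and the invariant factors of ∂_1 are all 1, so H_0 ≅ Z.
  H_1: rank ker ∂_1 − rank ∂_2 = (9 − 4) − 5 = 0, and the invariant factors of ∂_2 are all 1, so H_1 ≅ 0.
  H_2: rank ker ∂_2 − rank ∂_3 = (6 − 5) − 0 = 1, and there is no ∂_3, so H_2 ≅ Z.

As a check, the Euler characteristic is 5 − 9 + 6 = 2, which agrees with 1 − 0 + 1 = 2.
(K is a triangulation of the 2-sphere S^2.)

H_0 = Z,  H_1 = 0,  H_2 = Z.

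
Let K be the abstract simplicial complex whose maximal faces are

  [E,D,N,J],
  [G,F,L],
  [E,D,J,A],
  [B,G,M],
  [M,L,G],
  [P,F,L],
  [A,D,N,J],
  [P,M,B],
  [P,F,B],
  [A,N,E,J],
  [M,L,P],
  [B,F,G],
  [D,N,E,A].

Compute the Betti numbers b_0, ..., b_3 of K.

Fix the vertex order A < B < D < E < F < G < J < L < M < N < P and write every simplex with vertices in increasing order. Then dim K = 3 and the simplices of K are:

  0-simplices (11): A, B, D, E, F, G, J, L, M, N, P
  1-simplices (22): AD, AE, AJ, AN, BF, BG, BM, BP, DE, DJ, DN, EJ, EN, FG, FL, FP, GL, GM, JN, LM, LP, MP
  2-simplices (18): ADE, ADJ, ADN, AEJ, AEN, AJN, BFG, BFP, BGM, BMP, DEJ, DEN, DJN, EJN, FGL, FLP, GLM, LMP
  3-simplices (5): ADEJ, ADEN, ADJN, AEJN, DEJN

giving chain groups C_0 ≅ Z^11, C_1 ≅ Z^22, C_2 ≅ Z^18, C_3 ≅ Z^5.

∂_1: C_1 → C_0 maps an edge to its endpoints' difference, ∂[p,q] = q − p.
The resulting 11×22 matrix has rank 9, and its Smith normal form has invariant factors (1,1,1,1,1,1,1,1,1).

The boundary map ∂_2: C_2 → C_1 acts by ∂[p,q,r] = [q,r] − [p,r] + [p,q]. For instance
  ∂AJN = JN − AN + AJ,
  ∂BMP = MP − BP + BM.
This gives a 22×18 integer matrix of rank 13; reducing to Smith normal form yields diagonal entries (1,1,1,1,1,1,1,1,1,1,1,1,1).

The boundary map ∂_3: C_3 → C_2 sends each 3-simplex σ to the alternating sum Σ_i (−1)^i (σ with its i-th vertex removed). For instance
  ∂ADEJ = DEJ − AEJ + ADJ − ADE,
  ∂ADEN = DEN − AEN + ADN − ADE.
The 18×5 boundary matrix has rank 4 and Smith normal form diag(1,1,1,1).

Reading off H_k = ker ∂_k / im ∂_{k+1}:

  H_0: rank C_0 − rank ∂_1 = 11 − 9 = 2, and the invariant factors of ∂_1 are all 1, so H_0 = Z^2.
  H_1: rank ker ∂_1 − rank ∂_2 = (22 − 9) − 13 = 0, and the invariant factors of ∂_2 are all 1, so H_1 = 0.
  H_2: rank ker ∂_2 − rank ∂_3 = (18 − 13) − 4 = 1, and the invariant factors of ∂_3 are all 1, so H_2 = Z.
  H_3: rank ker ∂_3 − rank ∂_4 = (5 − 4) − 0 = 1, and there is no ∂_4, so H_3 = Z.

As a check, the Euler characteristic is 11 − 22 + 18 − 5 = 2, which agrees with 2 − 0 + 1 − 1 = 2.
(K is a triangulation of the disjoint union of the 3-sphere S^3 and the 2-sphere S^2.)

Hence the Betti numbers are b_0 = 2, b_1 = 0, b_2 = 1, b_3 = 1.

b_0 = 2, b_1 = 0, b_2 = 1, b_3 = 1.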